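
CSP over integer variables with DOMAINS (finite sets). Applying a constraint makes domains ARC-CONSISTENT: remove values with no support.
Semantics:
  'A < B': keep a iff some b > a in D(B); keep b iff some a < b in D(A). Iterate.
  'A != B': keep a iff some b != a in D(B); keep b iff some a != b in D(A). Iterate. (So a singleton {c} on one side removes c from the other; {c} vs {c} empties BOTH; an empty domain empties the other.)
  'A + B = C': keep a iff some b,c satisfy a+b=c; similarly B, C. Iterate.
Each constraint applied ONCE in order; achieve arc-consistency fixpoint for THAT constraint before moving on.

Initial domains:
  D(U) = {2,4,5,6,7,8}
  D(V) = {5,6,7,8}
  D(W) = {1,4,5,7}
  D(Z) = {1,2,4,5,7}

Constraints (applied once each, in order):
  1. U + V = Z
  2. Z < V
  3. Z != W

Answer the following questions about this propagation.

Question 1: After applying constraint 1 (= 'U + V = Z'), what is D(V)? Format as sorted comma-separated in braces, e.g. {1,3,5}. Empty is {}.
Constraint 1 (U + V = Z) on D(U)={2,4,5,6,7,8} D(V)={5,6,7,8} D(Z)={1,2,4,5,7}: U {2,4,5,6,7,8}->{2}; V {5,6,7,8}->{5}; Z {1,2,4,5,7}->{7}
So after constraint 1: D(V) = {5}

Answer: {5}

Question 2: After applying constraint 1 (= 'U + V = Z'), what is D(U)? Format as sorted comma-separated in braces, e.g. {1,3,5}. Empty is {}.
Constraint 1 (U + V = Z) on D(U)={2,4,5,6,7,8} D(V)={5,6,7,8} D(Z)={1,2,4,5,7}: U {2,4,5,6,7,8}->{2}; V {5,6,7,8}->{5}; Z {1,2,4,5,7}->{7}
So after constraint 1: D(U) = {2}

Answer: {2}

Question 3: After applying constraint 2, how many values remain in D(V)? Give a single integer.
Answer: 0

Derivation:
Constraint 1 (U + V = Z) on D(U)={2,4,5,6,7,8} D(V)={5,6,7,8} D(Z)={1,2,4,5,7}: U {2,4,5,6,7,8}->{2}; V {5,6,7,8}->{5}; Z {1,2,4,5,7}->{7}
Constraint 2 (Z < V) on D(Z)={7} D(V)={5}: Z {7}->{}; V {5}->{}
So after constraint 2: D(V)={}, size = 0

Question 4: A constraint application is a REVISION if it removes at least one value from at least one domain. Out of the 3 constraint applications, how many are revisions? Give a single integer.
Constraint 1 (U + V = Z) on D(U)={2,4,5,6,7,8} D(V)={5,6,7,8} D(Z)={1,2,4,5,7}: U {2,4,5,6,7,8}->{2}; V {5,6,7,8}->{5}; Z {1,2,4,5,7}->{7} => REVISION
Constraint 2 (Z < V) on D(Z)={7} D(V)={5}: Z {7}->{}; V {5}->{} => REVISION
Constraint 3 (Z != W) on D(Z)={} D(W)={1,4,5,7}: W {1,4,5,7}->{} => REVISION
Total revisions = 3

Answer: 3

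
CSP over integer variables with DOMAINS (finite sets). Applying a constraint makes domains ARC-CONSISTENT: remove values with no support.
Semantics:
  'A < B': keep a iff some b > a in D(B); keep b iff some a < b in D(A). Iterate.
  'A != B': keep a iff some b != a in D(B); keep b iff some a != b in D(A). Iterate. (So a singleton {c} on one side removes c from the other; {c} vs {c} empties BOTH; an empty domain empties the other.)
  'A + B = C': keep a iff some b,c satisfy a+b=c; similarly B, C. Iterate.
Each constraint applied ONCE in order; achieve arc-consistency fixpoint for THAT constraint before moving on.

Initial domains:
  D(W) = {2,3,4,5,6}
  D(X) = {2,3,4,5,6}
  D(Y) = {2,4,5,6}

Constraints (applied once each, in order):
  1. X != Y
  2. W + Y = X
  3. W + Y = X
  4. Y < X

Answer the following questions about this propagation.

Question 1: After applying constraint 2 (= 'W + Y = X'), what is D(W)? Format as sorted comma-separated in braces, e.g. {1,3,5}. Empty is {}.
Answer: {2,3,4}

Derivation:
Constraint 1 (X != Y) on D(X)={2,3,4,5,6} D(Y)={2,4,5,6}: no change
Constraint 2 (W + Y = X) on D(W)={2,3,4,5,6} D(Y)={2,4,5,6} D(X)={2,3,4,5,6}: W {2,3,4,5,6}->{2,3,4}; Y {2,4,5,6}->{2,4}; X {2,3,4,5,6}->{4,5,6}
So after constraint 2: D(W) = {2,3,4}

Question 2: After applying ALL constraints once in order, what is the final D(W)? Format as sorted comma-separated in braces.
Answer: {2,3,4}

Derivation:
Constraint 1 (X != Y) on D(X)={2,3,4,5,6} D(Y)={2,4,5,6}: no change
Constraint 2 (W + Y = X) on D(W)={2,3,4,5,6} D(Y)={2,4,5,6} D(X)={2,3,4,5,6}: W {2,3,4,5,6}->{2,3,4}; Y {2,4,5,6}->{2,4}; X {2,3,4,5,6}->{4,5,6}
Constraint 3 (W + Y = X) on D(W)={2,3,4} D(Y)={2,4} D(X)={4,5,6}: no change
Constraint 4 (Y < X) on D(Y)={2,4} D(X)={4,5,6}: no change
So after all 4 constraints: D(W) = {2,3,4}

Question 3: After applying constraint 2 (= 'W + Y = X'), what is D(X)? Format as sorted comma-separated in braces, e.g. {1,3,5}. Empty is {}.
Constraint 1 (X != Y) on D(X)={2,3,4,5,6} D(Y)={2,4,5,6}: no change
Constraint 2 (W + Y = X) on D(W)={2,3,4,5,6} D(Y)={2,4,5,6} D(X)={2,3,4,5,6}: W {2,3,4,5,6}->{2,3,4}; Y {2,4,5,6}->{2,4}; X {2,3,4,5,6}->{4,5,6}
So after constraint 2: D(X) = {4,5,6}

Answer: {4,5,6}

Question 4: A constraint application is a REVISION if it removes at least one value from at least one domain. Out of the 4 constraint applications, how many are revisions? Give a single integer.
Answer: 1

Derivation:
Constraint 1 (X != Y) on D(X)={2,3,4,5,6} D(Y)={2,4,5,6}: no change => not a revision
Constraint 2 (W + Y = X) on D(W)={2,3,4,5,6} D(Y)={2,4,5,6} D(X)={2,3,4,5,6}: W {2,3,4,5,6}->{2,3,4}; Y {2,4,5,6}->{2,4}; X {2,3,4,5,6}->{4,5,6} => REVISION
Constraint 3 (W + Y = X) on D(W)={2,3,4} D(Y)={2,4} D(X)={4,5,6}: no change => not a revision
Constraint 4 (Y < X) on D(Y)={2,4} D(X)={4,5,6}: no change => not a revision
Total revisions = 1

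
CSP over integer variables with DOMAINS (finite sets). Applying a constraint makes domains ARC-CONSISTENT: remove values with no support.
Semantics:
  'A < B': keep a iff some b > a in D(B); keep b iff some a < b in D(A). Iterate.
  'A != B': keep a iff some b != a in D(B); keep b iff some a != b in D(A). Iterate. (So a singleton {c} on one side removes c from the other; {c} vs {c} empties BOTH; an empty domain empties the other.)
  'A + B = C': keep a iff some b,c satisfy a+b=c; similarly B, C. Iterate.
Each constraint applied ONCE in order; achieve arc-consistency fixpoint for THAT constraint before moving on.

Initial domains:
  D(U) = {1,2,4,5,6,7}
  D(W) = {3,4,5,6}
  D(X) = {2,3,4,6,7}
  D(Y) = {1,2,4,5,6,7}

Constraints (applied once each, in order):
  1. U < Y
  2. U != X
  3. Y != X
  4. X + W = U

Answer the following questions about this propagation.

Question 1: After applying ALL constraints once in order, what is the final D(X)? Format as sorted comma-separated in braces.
Answer: {2,3}

Derivation:
Constraint 1 (U < Y) on D(U)={1,2,4,5,6,7} D(Y)={1,2,4,5,6,7}: U {1,2,4,5,6,7}->{1,2,4,5,6}; Y {1,2,4,5,6,7}->{2,4,5,6,7}
Constraint 2 (U != X) on D(U)={1,2,4,5,6} D(X)={2,3,4,6,7}: no change
Constraint 3 (Y != X) on D(Y)={2,4,5,6,7} D(X)={2,3,4,6,7}: no change
Constraint 4 (X + W = U) on D(X)={2,3,4,6,7} D(W)={3,4,5,6} D(U)={1,2,4,5,6}: X {2,3,4,6,7}->{2,3}; W {3,4,5,6}->{3,4}; U {1,2,4,5,6}->{5,6}
So after all 4 constraints: D(X) = {2,3}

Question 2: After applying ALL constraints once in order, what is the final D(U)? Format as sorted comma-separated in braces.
Constraint 1 (U < Y) on D(U)={1,2,4,5,6,7} D(Y)={1,2,4,5,6,7}: U {1,2,4,5,6,7}->{1,2,4,5,6}; Y {1,2,4,5,6,7}->{2,4,5,6,7}
Constraint 2 (U != X) on D(U)={1,2,4,5,6} D(X)={2,3,4,6,7}: no change
Constraint 3 (Y != X) on D(Y)={2,4,5,6,7} D(X)={2,3,4,6,7}: no change
Constraint 4 (X + W = U) on D(X)={2,3,4,6,7} D(W)={3,4,5,6} D(U)={1,2,4,5,6}: X {2,3,4,6,7}->{2,3}; W {3,4,5,6}->{3,4}; U {1,2,4,5,6}->{5,6}
So after all 4 constraints: D(U) = {5,6}

Answer: {5,6}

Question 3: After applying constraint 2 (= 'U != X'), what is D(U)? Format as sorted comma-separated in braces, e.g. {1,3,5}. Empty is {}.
Constraint 1 (U < Y) on D(U)={1,2,4,5,6,7} D(Y)={1,2,4,5,6,7}: U {1,2,4,5,6,7}->{1,2,4,5,6}; Y {1,2,4,5,6,7}->{2,4,5,6,7}
Constraint 2 (U != X) on D(U)={1,2,4,5,6} D(X)={2,3,4,6,7}: no change
So after constraint 2: D(U) = {1,2,4,5,6}

Answer: {1,2,4,5,6}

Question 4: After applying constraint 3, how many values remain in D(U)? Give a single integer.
Constraint 1 (U < Y) on D(U)={1,2,4,5,6,7} D(Y)={1,2,4,5,6,7}: U {1,2,4,5,6,7}->{1,2,4,5,6}; Y {1,2,4,5,6,7}->{2,4,5,6,7}
Constraint 2 (U != X) on D(U)={1,2,4,5,6} D(X)={2,3,4,6,7}: no change
Constraint 3 (Y != X) on D(Y)={2,4,5,6,7} D(X)={2,3,4,6,7}: no change
So after constraint 3: D(U)={1,2,4,5,6}, size = 5

Answer: 5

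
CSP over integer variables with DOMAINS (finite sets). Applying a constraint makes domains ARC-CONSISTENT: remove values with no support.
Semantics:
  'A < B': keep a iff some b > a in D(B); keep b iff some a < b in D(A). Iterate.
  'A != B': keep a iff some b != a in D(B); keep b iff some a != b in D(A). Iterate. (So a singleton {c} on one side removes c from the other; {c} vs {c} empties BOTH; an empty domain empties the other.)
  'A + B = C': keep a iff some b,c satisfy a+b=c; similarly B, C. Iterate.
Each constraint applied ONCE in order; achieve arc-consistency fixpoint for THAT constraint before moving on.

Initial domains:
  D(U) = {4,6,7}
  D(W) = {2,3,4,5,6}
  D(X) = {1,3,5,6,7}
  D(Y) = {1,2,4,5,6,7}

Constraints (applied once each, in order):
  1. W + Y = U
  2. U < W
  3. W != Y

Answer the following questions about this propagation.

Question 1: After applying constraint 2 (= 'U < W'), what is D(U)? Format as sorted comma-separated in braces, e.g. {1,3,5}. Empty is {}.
Answer: {4}

Derivation:
Constraint 1 (W + Y = U) on D(W)={2,3,4,5,6} D(Y)={1,2,4,5,6,7} D(U)={4,6,7}: Y {1,2,4,5,6,7}->{1,2,4,5}
Constraint 2 (U < W) on D(U)={4,6,7} D(W)={2,3,4,5,6}: U {4,6,7}->{4}; W {2,3,4,5,6}->{5,6}
So after constraint 2: D(U) = {4}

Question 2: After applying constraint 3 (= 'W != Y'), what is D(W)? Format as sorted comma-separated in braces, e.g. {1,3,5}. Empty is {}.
Answer: {5,6}

Derivation:
Constraint 1 (W + Y = U) on D(W)={2,3,4,5,6} D(Y)={1,2,4,5,6,7} D(U)={4,6,7}: Y {1,2,4,5,6,7}->{1,2,4,5}
Constraint 2 (U < W) on D(U)={4,6,7} D(W)={2,3,4,5,6}: U {4,6,7}->{4}; W {2,3,4,5,6}->{5,6}
Constraint 3 (W != Y) on D(W)={5,6} D(Y)={1,2,4,5}: no change
So after constraint 3: D(W) = {5,6}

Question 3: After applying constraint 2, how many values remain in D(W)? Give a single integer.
Constraint 1 (W + Y = U) on D(W)={2,3,4,5,6} D(Y)={1,2,4,5,6,7} D(U)={4,6,7}: Y {1,2,4,5,6,7}->{1,2,4,5}
Constraint 2 (U < W) on D(U)={4,6,7} D(W)={2,3,4,5,6}: U {4,6,7}->{4}; W {2,3,4,5,6}->{5,6}
So after constraint 2: D(W)={5,6}, size = 2

Answer: 2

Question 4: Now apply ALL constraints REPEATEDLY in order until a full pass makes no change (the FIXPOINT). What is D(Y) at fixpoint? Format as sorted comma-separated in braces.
Answer: {}

Derivation:
pass 0 (initial): D(Y)={1,2,4,5,6,7}
pass 1: U {4,6,7}->{4}; W {2,3,4,5,6}->{5,6}; Y {1,2,4,5,6,7}->{1,2,4,5}
pass 2: U {4}->{}; W {5,6}->{}; Y {1,2,4,5}->{}
pass 3: no change
Fixpoint after 3 passes: D(Y) = {}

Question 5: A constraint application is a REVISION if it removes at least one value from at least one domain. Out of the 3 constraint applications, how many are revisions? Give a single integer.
Constraint 1 (W + Y = U) on D(W)={2,3,4,5,6} D(Y)={1,2,4,5,6,7} D(U)={4,6,7}: Y {1,2,4,5,6,7}->{1,2,4,5} => REVISION
Constraint 2 (U < W) on D(U)={4,6,7} D(W)={2,3,4,5,6}: U {4,6,7}->{4}; W {2,3,4,5,6}->{5,6} => REVISION
Constraint 3 (W != Y) on D(W)={5,6} D(Y)={1,2,4,5}: no change => not a revision
Total revisions = 2

Answer: 2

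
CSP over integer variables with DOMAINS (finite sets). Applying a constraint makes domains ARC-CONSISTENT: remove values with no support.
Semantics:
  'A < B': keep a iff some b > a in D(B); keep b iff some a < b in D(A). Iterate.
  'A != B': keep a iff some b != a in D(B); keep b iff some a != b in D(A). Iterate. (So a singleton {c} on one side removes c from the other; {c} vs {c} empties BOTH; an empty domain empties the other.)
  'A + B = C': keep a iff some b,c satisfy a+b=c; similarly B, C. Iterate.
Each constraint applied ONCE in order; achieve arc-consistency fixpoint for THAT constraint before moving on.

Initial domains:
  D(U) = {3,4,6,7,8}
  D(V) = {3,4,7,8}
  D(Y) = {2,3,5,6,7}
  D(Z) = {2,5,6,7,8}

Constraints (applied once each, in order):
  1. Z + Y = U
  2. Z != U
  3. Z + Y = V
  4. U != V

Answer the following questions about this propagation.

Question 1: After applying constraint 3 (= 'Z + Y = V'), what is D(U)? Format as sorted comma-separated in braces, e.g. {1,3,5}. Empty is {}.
Answer: {4,7,8}

Derivation:
Constraint 1 (Z + Y = U) on D(Z)={2,5,6,7,8} D(Y)={2,3,5,6,7} D(U)={3,4,6,7,8}: Z {2,5,6,7,8}->{2,5,6}; Y {2,3,5,6,7}->{2,3,5,6}; U {3,4,6,7,8}->{4,7,8}
Constraint 2 (Z != U) on D(Z)={2,5,6} D(U)={4,7,8}: no change
Constraint 3 (Z + Y = V) on D(Z)={2,5,6} D(Y)={2,3,5,6} D(V)={3,4,7,8}: V {3,4,7,8}->{4,7,8}
So after constraint 3: D(U) = {4,7,8}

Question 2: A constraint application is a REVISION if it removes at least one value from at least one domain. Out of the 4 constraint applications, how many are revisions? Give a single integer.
Answer: 2

Derivation:
Constraint 1 (Z + Y = U) on D(Z)={2,5,6,7,8} D(Y)={2,3,5,6,7} D(U)={3,4,6,7,8}: Z {2,5,6,7,8}->{2,5,6}; Y {2,3,5,6,7}->{2,3,5,6}; U {3,4,6,7,8}->{4,7,8} => REVISION
Constraint 2 (Z != U) on D(Z)={2,5,6} D(U)={4,7,8}: no change => not a revision
Constraint 3 (Z + Y = V) on D(Z)={2,5,6} D(Y)={2,3,5,6} D(V)={3,4,7,8}: V {3,4,7,8}->{4,7,8} => REVISION
Constraint 4 (U != V) on D(U)={4,7,8} D(V)={4,7,8}: no change => not a revision
Total revisions = 2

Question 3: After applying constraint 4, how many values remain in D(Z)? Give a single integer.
Answer: 3

Derivation:
Constraint 1 (Z + Y = U) on D(Z)={2,5,6,7,8} D(Y)={2,3,5,6,7} D(U)={3,4,6,7,8}: Z {2,5,6,7,8}->{2,5,6}; Y {2,3,5,6,7}->{2,3,5,6}; U {3,4,6,7,8}->{4,7,8}
Constraint 2 (Z != U) on D(Z)={2,5,6} D(U)={4,7,8}: no change
Constraint 3 (Z + Y = V) on D(Z)={2,5,6} D(Y)={2,3,5,6} D(V)={3,4,7,8}: V {3,4,7,8}->{4,7,8}
Constraint 4 (U != V) on D(U)={4,7,8} D(V)={4,7,8}: no change
So after constraint 4: D(Z)={2,5,6}, size = 3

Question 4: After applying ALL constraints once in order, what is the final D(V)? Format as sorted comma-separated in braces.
Constraint 1 (Z + Y = U) on D(Z)={2,5,6,7,8} D(Y)={2,3,5,6,7} D(U)={3,4,6,7,8}: Z {2,5,6,7,8}->{2,5,6}; Y {2,3,5,6,7}->{2,3,5,6}; U {3,4,6,7,8}->{4,7,8}
Constraint 2 (Z != U) on D(Z)={2,5,6} D(U)={4,7,8}: no change
Constraint 3 (Z + Y = V) on D(Z)={2,5,6} D(Y)={2,3,5,6} D(V)={3,4,7,8}: V {3,4,7,8}->{4,7,8}
Constraint 4 (U != V) on D(U)={4,7,8} D(V)={4,7,8}: no change
So after all 4 constraints: D(V) = {4,7,8}

Answer: {4,7,8}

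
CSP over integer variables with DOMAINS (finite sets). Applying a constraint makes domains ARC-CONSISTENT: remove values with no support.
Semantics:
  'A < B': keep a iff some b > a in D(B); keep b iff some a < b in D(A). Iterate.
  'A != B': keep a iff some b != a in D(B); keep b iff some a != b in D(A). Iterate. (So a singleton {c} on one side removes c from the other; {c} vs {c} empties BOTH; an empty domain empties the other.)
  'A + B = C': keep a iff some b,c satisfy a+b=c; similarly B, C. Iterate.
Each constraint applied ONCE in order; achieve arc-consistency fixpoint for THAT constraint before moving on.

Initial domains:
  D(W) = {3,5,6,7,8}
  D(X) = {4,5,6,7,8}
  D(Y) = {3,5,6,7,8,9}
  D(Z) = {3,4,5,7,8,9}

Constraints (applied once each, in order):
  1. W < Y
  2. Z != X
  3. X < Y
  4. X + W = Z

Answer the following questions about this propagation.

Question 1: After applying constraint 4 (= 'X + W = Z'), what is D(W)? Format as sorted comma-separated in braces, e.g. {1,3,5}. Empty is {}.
Answer: {3,5}

Derivation:
Constraint 1 (W < Y) on D(W)={3,5,6,7,8} D(Y)={3,5,6,7,8,9}: Y {3,5,6,7,8,9}->{5,6,7,8,9}
Constraint 2 (Z != X) on D(Z)={3,4,5,7,8,9} D(X)={4,5,6,7,8}: no change
Constraint 3 (X < Y) on D(X)={4,5,6,7,8} D(Y)={5,6,7,8,9}: no change
Constraint 4 (X + W = Z) on D(X)={4,5,6,7,8} D(W)={3,5,6,7,8} D(Z)={3,4,5,7,8,9}: X {4,5,6,7,8}->{4,5,6}; W {3,5,6,7,8}->{3,5}; Z {3,4,5,7,8,9}->{7,8,9}
So after constraint 4: D(W) = {3,5}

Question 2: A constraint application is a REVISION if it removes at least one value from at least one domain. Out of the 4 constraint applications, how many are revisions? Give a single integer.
Constraint 1 (W < Y) on D(W)={3,5,6,7,8} D(Y)={3,5,6,7,8,9}: Y {3,5,6,7,8,9}->{5,6,7,8,9} => REVISION
Constraint 2 (Z != X) on D(Z)={3,4,5,7,8,9} D(X)={4,5,6,7,8}: no change => not a revision
Constraint 3 (X < Y) on D(X)={4,5,6,7,8} D(Y)={5,6,7,8,9}: no change => not a revision
Constraint 4 (X + W = Z) on D(X)={4,5,6,7,8} D(W)={3,5,6,7,8} D(Z)={3,4,5,7,8,9}: X {4,5,6,7,8}->{4,5,6}; W {3,5,6,7,8}->{3,5}; Z {3,4,5,7,8,9}->{7,8,9} => REVISION
Total revisions = 2

Answer: 2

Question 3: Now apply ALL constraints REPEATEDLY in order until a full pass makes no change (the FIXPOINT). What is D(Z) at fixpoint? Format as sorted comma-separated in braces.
pass 0 (initial): D(Z)={3,4,5,7,8,9}
pass 1: W {3,5,6,7,8}->{3,5}; X {4,5,6,7,8}->{4,5,6}; Y {3,5,6,7,8,9}->{5,6,7,8,9}; Z {3,4,5,7,8,9}->{7,8,9}
pass 2: no change
Fixpoint after 2 passes: D(Z) = {7,8,9}

Answer: {7,8,9}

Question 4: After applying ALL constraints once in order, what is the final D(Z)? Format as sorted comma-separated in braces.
Constraint 1 (W < Y) on D(W)={3,5,6,7,8} D(Y)={3,5,6,7,8,9}: Y {3,5,6,7,8,9}->{5,6,7,8,9}
Constraint 2 (Z != X) on D(Z)={3,4,5,7,8,9} D(X)={4,5,6,7,8}: no change
Constraint 3 (X < Y) on D(X)={4,5,6,7,8} D(Y)={5,6,7,8,9}: no change
Constraint 4 (X + W = Z) on D(X)={4,5,6,7,8} D(W)={3,5,6,7,8} D(Z)={3,4,5,7,8,9}: X {4,5,6,7,8}->{4,5,6}; W {3,5,6,7,8}->{3,5}; Z {3,4,5,7,8,9}->{7,8,9}
So after all 4 constraints: D(Z) = {7,8,9}

Answer: {7,8,9}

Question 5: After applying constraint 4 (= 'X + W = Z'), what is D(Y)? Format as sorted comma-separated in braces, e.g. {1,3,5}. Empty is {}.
Answer: {5,6,7,8,9}

Derivation:
Constraint 1 (W < Y) on D(W)={3,5,6,7,8} D(Y)={3,5,6,7,8,9}: Y {3,5,6,7,8,9}->{5,6,7,8,9}
Constraint 2 (Z != X) on D(Z)={3,4,5,7,8,9} D(X)={4,5,6,7,8}: no change
Constraint 3 (X < Y) on D(X)={4,5,6,7,8} D(Y)={5,6,7,8,9}: no change
Constraint 4 (X + W = Z) on D(X)={4,5,6,7,8} D(W)={3,5,6,7,8} D(Z)={3,4,5,7,8,9}: X {4,5,6,7,8}->{4,5,6}; W {3,5,6,7,8}->{3,5}; Z {3,4,5,7,8,9}->{7,8,9}
So after constraint 4: D(Y) = {5,6,7,8,9}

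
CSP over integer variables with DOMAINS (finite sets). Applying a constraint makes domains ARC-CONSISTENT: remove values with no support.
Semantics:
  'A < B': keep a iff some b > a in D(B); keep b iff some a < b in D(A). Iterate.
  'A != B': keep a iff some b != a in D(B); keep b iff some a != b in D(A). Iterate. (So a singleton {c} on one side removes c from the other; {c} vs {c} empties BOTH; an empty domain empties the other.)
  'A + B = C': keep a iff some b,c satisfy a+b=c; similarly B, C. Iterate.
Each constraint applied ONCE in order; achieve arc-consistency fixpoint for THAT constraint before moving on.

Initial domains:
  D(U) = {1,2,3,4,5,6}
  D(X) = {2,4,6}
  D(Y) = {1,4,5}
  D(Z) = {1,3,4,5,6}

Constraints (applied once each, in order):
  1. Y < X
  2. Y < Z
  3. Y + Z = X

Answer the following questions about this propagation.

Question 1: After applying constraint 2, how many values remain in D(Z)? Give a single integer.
Constraint 1 (Y < X) on D(Y)={1,4,5} D(X)={2,4,6}: no change
Constraint 2 (Y < Z) on D(Y)={1,4,5} D(Z)={1,3,4,5,6}: Z {1,3,4,5,6}->{3,4,5,6}
So after constraint 2: D(Z)={3,4,5,6}, size = 4

Answer: 4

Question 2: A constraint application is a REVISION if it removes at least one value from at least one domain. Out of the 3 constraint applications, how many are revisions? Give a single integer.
Constraint 1 (Y < X) on D(Y)={1,4,5} D(X)={2,4,6}: no change => not a revision
Constraint 2 (Y < Z) on D(Y)={1,4,5} D(Z)={1,3,4,5,6}: Z {1,3,4,5,6}->{3,4,5,6} => REVISION
Constraint 3 (Y + Z = X) on D(Y)={1,4,5} D(Z)={3,4,5,6} D(X)={2,4,6}: Y {1,4,5}->{1}; Z {3,4,5,6}->{3,5}; X {2,4,6}->{4,6} => REVISION
Total revisions = 2

Answer: 2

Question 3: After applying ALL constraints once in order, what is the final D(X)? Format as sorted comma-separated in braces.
Constraint 1 (Y < X) on D(Y)={1,4,5} D(X)={2,4,6}: no change
Constraint 2 (Y < Z) on D(Y)={1,4,5} D(Z)={1,3,4,5,6}: Z {1,3,4,5,6}->{3,4,5,6}
Constraint 3 (Y + Z = X) on D(Y)={1,4,5} D(Z)={3,4,5,6} D(X)={2,4,6}: Y {1,4,5}->{1}; Z {3,4,5,6}->{3,5}; X {2,4,6}->{4,6}
So after all 3 constraints: D(X) = {4,6}

Answer: {4,6}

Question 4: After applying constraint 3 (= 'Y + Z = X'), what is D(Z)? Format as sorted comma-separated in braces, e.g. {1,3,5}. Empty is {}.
Answer: {3,5}

Derivation:
Constraint 1 (Y < X) on D(Y)={1,4,5} D(X)={2,4,6}: no change
Constraint 2 (Y < Z) on D(Y)={1,4,5} D(Z)={1,3,4,5,6}: Z {1,3,4,5,6}->{3,4,5,6}
Constraint 3 (Y + Z = X) on D(Y)={1,4,5} D(Z)={3,4,5,6} D(X)={2,4,6}: Y {1,4,5}->{1}; Z {3,4,5,6}->{3,5}; X {2,4,6}->{4,6}
So after constraint 3: D(Z) = {3,5}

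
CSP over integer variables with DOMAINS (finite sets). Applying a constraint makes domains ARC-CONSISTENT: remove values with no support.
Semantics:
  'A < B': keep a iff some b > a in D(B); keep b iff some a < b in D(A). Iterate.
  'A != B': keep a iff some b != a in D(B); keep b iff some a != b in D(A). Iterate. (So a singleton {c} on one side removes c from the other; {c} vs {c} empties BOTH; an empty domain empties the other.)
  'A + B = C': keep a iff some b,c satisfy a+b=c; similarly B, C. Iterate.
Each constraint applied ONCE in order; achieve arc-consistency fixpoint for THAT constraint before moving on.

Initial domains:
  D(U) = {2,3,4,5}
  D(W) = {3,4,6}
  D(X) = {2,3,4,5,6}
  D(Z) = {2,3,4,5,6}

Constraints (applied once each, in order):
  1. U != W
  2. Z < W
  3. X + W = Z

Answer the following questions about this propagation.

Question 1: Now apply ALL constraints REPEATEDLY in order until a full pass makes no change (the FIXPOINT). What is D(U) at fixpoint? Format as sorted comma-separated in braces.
pass 0 (initial): D(U)={2,3,4,5}
pass 1: W {3,4,6}->{3}; X {2,3,4,5,6}->{2}; Z {2,3,4,5,6}->{5}
pass 2: U {2,3,4,5}->{2,4,5}; W {3}->{}; X {2}->{}; Z {5}->{}
pass 3: U {2,4,5}->{}
pass 4: no change
Fixpoint after 4 passes: D(U) = {}

Answer: {}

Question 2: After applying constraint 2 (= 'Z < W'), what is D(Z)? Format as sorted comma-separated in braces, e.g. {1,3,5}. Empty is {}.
Constraint 1 (U != W) on D(U)={2,3,4,5} D(W)={3,4,6}: no change
Constraint 2 (Z < W) on D(Z)={2,3,4,5,6} D(W)={3,4,6}: Z {2,3,4,5,6}->{2,3,4,5}
So after constraint 2: D(Z) = {2,3,4,5}

Answer: {2,3,4,5}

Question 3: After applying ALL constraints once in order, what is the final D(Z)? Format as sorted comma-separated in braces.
Answer: {5}

Derivation:
Constraint 1 (U != W) on D(U)={2,3,4,5} D(W)={3,4,6}: no change
Constraint 2 (Z < W) on D(Z)={2,3,4,5,6} D(W)={3,4,6}: Z {2,3,4,5,6}->{2,3,4,5}
Constraint 3 (X + W = Z) on D(X)={2,3,4,5,6} D(W)={3,4,6} D(Z)={2,3,4,5}: X {2,3,4,5,6}->{2}; W {3,4,6}->{3}; Z {2,3,4,5}->{5}
So after all 3 constraints: D(Z) = {5}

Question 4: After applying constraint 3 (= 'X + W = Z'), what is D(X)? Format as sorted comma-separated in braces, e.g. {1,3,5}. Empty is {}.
Constraint 1 (U != W) on D(U)={2,3,4,5} D(W)={3,4,6}: no change
Constraint 2 (Z < W) on D(Z)={2,3,4,5,6} D(W)={3,4,6}: Z {2,3,4,5,6}->{2,3,4,5}
Constraint 3 (X + W = Z) on D(X)={2,3,4,5,6} D(W)={3,4,6} D(Z)={2,3,4,5}: X {2,3,4,5,6}->{2}; W {3,4,6}->{3}; Z {2,3,4,5}->{5}
So after constraint 3: D(X) = {2}

Answer: {2}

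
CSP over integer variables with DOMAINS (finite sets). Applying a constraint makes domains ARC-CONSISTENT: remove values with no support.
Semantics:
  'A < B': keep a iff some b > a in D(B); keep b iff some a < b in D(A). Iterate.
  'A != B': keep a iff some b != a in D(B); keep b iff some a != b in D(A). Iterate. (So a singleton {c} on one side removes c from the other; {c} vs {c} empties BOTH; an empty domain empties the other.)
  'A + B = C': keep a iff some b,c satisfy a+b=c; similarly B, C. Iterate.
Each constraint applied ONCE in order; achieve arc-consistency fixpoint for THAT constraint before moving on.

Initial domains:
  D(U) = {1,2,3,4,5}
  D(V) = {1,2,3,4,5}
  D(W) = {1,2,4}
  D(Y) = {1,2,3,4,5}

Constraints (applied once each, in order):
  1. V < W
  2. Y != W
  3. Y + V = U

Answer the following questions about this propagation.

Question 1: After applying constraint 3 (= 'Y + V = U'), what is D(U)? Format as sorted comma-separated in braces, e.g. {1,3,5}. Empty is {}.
Constraint 1 (V < W) on D(V)={1,2,3,4,5} D(W)={1,2,4}: V {1,2,3,4,5}->{1,2,3}; W {1,2,4}->{2,4}
Constraint 2 (Y != W) on D(Y)={1,2,3,4,5} D(W)={2,4}: no change
Constraint 3 (Y + V = U) on D(Y)={1,2,3,4,5} D(V)={1,2,3} D(U)={1,2,3,4,5}: Y {1,2,3,4,5}->{1,2,3,4}; U {1,2,3,4,5}->{2,3,4,5}
So after constraint 3: D(U) = {2,3,4,5}

Answer: {2,3,4,5}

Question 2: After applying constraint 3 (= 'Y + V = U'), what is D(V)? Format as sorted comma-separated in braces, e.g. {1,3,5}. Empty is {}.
Constraint 1 (V < W) on D(V)={1,2,3,4,5} D(W)={1,2,4}: V {1,2,3,4,5}->{1,2,3}; W {1,2,4}->{2,4}
Constraint 2 (Y != W) on D(Y)={1,2,3,4,5} D(W)={2,4}: no change
Constraint 3 (Y + V = U) on D(Y)={1,2,3,4,5} D(V)={1,2,3} D(U)={1,2,3,4,5}: Y {1,2,3,4,5}->{1,2,3,4}; U {1,2,3,4,5}->{2,3,4,5}
So after constraint 3: D(V) = {1,2,3}

Answer: {1,2,3}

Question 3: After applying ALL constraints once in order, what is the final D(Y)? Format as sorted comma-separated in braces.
Answer: {1,2,3,4}

Derivation:
Constraint 1 (V < W) on D(V)={1,2,3,4,5} D(W)={1,2,4}: V {1,2,3,4,5}->{1,2,3}; W {1,2,4}->{2,4}
Constraint 2 (Y != W) on D(Y)={1,2,3,4,5} D(W)={2,4}: no change
Constraint 3 (Y + V = U) on D(Y)={1,2,3,4,5} D(V)={1,2,3} D(U)={1,2,3,4,5}: Y {1,2,3,4,5}->{1,2,3,4}; U {1,2,3,4,5}->{2,3,4,5}
So after all 3 constraints: D(Y) = {1,2,3,4}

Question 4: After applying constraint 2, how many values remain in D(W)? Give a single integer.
Answer: 2

Derivation:
Constraint 1 (V < W) on D(V)={1,2,3,4,5} D(W)={1,2,4}: V {1,2,3,4,5}->{1,2,3}; W {1,2,4}->{2,4}
Constraint 2 (Y != W) on D(Y)={1,2,3,4,5} D(W)={2,4}: no change
So after constraint 2: D(W)={2,4}, size = 2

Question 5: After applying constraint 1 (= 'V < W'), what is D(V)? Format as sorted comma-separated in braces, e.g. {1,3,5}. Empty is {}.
Constraint 1 (V < W) on D(V)={1,2,3,4,5} D(W)={1,2,4}: V {1,2,3,4,5}->{1,2,3}; W {1,2,4}->{2,4}
So after constraint 1: D(V) = {1,2,3}

Answer: {1,2,3}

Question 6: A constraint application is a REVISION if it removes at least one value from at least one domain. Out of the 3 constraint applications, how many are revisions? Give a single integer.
Answer: 2

Derivation:
Constraint 1 (V < W) on D(V)={1,2,3,4,5} D(W)={1,2,4}: V {1,2,3,4,5}->{1,2,3}; W {1,2,4}->{2,4} => REVISION
Constraint 2 (Y != W) on D(Y)={1,2,3,4,5} D(W)={2,4}: no change => not a revision
Constraint 3 (Y + V = U) on D(Y)={1,2,3,4,5} D(V)={1,2,3} D(U)={1,2,3,4,5}: Y {1,2,3,4,5}->{1,2,3,4}; U {1,2,3,4,5}->{2,3,4,5} => REVISION
Total revisions = 2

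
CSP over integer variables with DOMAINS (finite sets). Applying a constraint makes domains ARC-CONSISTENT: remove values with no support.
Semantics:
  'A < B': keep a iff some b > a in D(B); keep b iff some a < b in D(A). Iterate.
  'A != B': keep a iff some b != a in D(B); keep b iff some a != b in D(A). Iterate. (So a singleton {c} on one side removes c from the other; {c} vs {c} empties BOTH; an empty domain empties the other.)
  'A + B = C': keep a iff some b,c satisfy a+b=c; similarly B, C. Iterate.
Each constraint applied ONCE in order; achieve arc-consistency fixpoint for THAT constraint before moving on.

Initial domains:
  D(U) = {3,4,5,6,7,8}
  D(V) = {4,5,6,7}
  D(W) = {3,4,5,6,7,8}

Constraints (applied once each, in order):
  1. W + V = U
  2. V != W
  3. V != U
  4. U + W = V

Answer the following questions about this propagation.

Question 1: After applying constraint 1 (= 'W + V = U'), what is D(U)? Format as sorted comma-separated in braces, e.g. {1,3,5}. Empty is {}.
Constraint 1 (W + V = U) on D(W)={3,4,5,6,7,8} D(V)={4,5,6,7} D(U)={3,4,5,6,7,8}: W {3,4,5,6,7,8}->{3,4}; V {4,5,6,7}->{4,5}; U {3,4,5,6,7,8}->{7,8}
So after constraint 1: D(U) = {7,8}

Answer: {7,8}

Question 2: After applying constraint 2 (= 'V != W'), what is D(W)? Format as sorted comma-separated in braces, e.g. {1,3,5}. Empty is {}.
Constraint 1 (W + V = U) on D(W)={3,4,5,6,7,8} D(V)={4,5,6,7} D(U)={3,4,5,6,7,8}: W {3,4,5,6,7,8}->{3,4}; V {4,5,6,7}->{4,5}; U {3,4,5,6,7,8}->{7,8}
Constraint 2 (V != W) on D(V)={4,5} D(W)={3,4}: no change
So after constraint 2: D(W) = {3,4}

Answer: {3,4}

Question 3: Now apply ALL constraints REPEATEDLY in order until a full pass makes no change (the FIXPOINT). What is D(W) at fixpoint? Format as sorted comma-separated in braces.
Answer: {}

Derivation:
pass 0 (initial): D(W)={3,4,5,6,7,8}
pass 1: U {3,4,5,6,7,8}->{}; V {4,5,6,7}->{}; W {3,4,5,6,7,8}->{}
pass 2: no change
Fixpoint after 2 passes: D(W) = {}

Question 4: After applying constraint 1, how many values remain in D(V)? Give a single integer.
Constraint 1 (W + V = U) on D(W)={3,4,5,6,7,8} D(V)={4,5,6,7} D(U)={3,4,5,6,7,8}: W {3,4,5,6,7,8}->{3,4}; V {4,5,6,7}->{4,5}; U {3,4,5,6,7,8}->{7,8}
So after constraint 1: D(V)={4,5}, size = 2

Answer: 2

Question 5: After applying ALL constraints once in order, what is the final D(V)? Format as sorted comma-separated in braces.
Answer: {}

Derivation:
Constraint 1 (W + V = U) on D(W)={3,4,5,6,7,8} D(V)={4,5,6,7} D(U)={3,4,5,6,7,8}: W {3,4,5,6,7,8}->{3,4}; V {4,5,6,7}->{4,5}; U {3,4,5,6,7,8}->{7,8}
Constraint 2 (V != W) on D(V)={4,5} D(W)={3,4}: no change
Constraint 3 (V != U) on D(V)={4,5} D(U)={7,8}: no change
Constraint 4 (U + W = V) on D(U)={7,8} D(W)={3,4} D(V)={4,5}: U {7,8}->{}; W {3,4}->{}; V {4,5}->{}
So after all 4 constraints: D(V) = {}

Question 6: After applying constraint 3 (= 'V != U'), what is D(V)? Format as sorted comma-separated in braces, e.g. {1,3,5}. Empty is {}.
Answer: {4,5}

Derivation:
Constraint 1 (W + V = U) on D(W)={3,4,5,6,7,8} D(V)={4,5,6,7} D(U)={3,4,5,6,7,8}: W {3,4,5,6,7,8}->{3,4}; V {4,5,6,7}->{4,5}; U {3,4,5,6,7,8}->{7,8}
Constraint 2 (V != W) on D(V)={4,5} D(W)={3,4}: no change
Constraint 3 (V != U) on D(V)={4,5} D(U)={7,8}: no change
So after constraint 3: D(V) = {4,5}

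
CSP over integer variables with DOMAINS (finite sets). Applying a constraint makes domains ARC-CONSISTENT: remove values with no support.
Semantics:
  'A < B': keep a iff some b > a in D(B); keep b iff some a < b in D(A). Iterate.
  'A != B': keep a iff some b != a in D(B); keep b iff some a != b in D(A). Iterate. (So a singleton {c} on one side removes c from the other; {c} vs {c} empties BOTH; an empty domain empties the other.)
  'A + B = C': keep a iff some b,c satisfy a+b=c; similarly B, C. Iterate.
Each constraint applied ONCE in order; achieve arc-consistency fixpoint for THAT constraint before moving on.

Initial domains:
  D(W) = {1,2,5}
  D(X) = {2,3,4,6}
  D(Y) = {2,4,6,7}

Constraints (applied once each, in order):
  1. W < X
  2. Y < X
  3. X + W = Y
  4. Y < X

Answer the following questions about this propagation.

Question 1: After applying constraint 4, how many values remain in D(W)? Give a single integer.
Constraint 1 (W < X) on D(W)={1,2,5} D(X)={2,3,4,6}: no change
Constraint 2 (Y < X) on D(Y)={2,4,6,7} D(X)={2,3,4,6}: Y {2,4,6,7}->{2,4}; X {2,3,4,6}->{3,4,6}
Constraint 3 (X + W = Y) on D(X)={3,4,6} D(W)={1,2,5} D(Y)={2,4}: X {3,4,6}->{3}; W {1,2,5}->{1}; Y {2,4}->{4}
Constraint 4 (Y < X) on D(Y)={4} D(X)={3}: Y {4}->{}; X {3}->{}
So after constraint 4: D(W)={1}, size = 1

Answer: 1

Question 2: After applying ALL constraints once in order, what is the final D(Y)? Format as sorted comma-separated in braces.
Constraint 1 (W < X) on D(W)={1,2,5} D(X)={2,3,4,6}: no change
Constraint 2 (Y < X) on D(Y)={2,4,6,7} D(X)={2,3,4,6}: Y {2,4,6,7}->{2,4}; X {2,3,4,6}->{3,4,6}
Constraint 3 (X + W = Y) on D(X)={3,4,6} D(W)={1,2,5} D(Y)={2,4}: X {3,4,6}->{3}; W {1,2,5}->{1}; Y {2,4}->{4}
Constraint 4 (Y < X) on D(Y)={4} D(X)={3}: Y {4}->{}; X {3}->{}
So after all 4 constraints: D(Y) = {}

Answer: {}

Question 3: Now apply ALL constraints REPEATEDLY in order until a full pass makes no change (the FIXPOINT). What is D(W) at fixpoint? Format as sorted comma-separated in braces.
Answer: {}

Derivation:
pass 0 (initial): D(W)={1,2,5}
pass 1: W {1,2,5}->{1}; X {2,3,4,6}->{}; Y {2,4,6,7}->{}
pass 2: W {1}->{}
pass 3: no change
Fixpoint after 3 passes: D(W) = {}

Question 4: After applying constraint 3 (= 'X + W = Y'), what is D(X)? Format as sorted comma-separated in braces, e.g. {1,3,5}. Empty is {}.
Answer: {3}

Derivation:
Constraint 1 (W < X) on D(W)={1,2,5} D(X)={2,3,4,6}: no change
Constraint 2 (Y < X) on D(Y)={2,4,6,7} D(X)={2,3,4,6}: Y {2,4,6,7}->{2,4}; X {2,3,4,6}->{3,4,6}
Constraint 3 (X + W = Y) on D(X)={3,4,6} D(W)={1,2,5} D(Y)={2,4}: X {3,4,6}->{3}; W {1,2,5}->{1}; Y {2,4}->{4}
So after constraint 3: D(X) = {3}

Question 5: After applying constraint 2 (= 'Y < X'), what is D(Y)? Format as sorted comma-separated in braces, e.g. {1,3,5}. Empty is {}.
Answer: {2,4}

Derivation:
Constraint 1 (W < X) on D(W)={1,2,5} D(X)={2,3,4,6}: no change
Constraint 2 (Y < X) on D(Y)={2,4,6,7} D(X)={2,3,4,6}: Y {2,4,6,7}->{2,4}; X {2,3,4,6}->{3,4,6}
So after constraint 2: D(Y) = {2,4}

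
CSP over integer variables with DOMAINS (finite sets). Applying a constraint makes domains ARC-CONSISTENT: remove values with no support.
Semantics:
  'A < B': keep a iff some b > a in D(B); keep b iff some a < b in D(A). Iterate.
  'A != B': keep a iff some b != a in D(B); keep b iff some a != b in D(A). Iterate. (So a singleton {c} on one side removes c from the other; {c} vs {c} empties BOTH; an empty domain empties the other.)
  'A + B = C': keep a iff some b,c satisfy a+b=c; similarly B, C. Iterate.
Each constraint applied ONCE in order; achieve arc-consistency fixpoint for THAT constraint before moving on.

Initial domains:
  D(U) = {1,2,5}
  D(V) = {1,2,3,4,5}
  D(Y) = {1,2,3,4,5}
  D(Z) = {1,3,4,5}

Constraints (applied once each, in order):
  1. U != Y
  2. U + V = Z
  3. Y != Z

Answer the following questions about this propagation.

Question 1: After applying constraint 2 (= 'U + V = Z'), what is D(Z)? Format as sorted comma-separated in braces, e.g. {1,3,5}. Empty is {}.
Constraint 1 (U != Y) on D(U)={1,2,5} D(Y)={1,2,3,4,5}: no change
Constraint 2 (U + V = Z) on D(U)={1,2,5} D(V)={1,2,3,4,5} D(Z)={1,3,4,5}: U {1,2,5}->{1,2}; V {1,2,3,4,5}->{1,2,3,4}; Z {1,3,4,5}->{3,4,5}
So after constraint 2: D(Z) = {3,4,5}

Answer: {3,4,5}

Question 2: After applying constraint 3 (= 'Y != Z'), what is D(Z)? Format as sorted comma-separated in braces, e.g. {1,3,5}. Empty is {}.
Constraint 1 (U != Y) on D(U)={1,2,5} D(Y)={1,2,3,4,5}: no change
Constraint 2 (U + V = Z) on D(U)={1,2,5} D(V)={1,2,3,4,5} D(Z)={1,3,4,5}: U {1,2,5}->{1,2}; V {1,2,3,4,5}->{1,2,3,4}; Z {1,3,4,5}->{3,4,5}
Constraint 3 (Y != Z) on D(Y)={1,2,3,4,5} D(Z)={3,4,5}: no change
So after constraint 3: D(Z) = {3,4,5}

Answer: {3,4,5}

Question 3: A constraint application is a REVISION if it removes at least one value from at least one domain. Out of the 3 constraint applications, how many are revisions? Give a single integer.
Constraint 1 (U != Y) on D(U)={1,2,5} D(Y)={1,2,3,4,5}: no change => not a revision
Constraint 2 (U + V = Z) on D(U)={1,2,5} D(V)={1,2,3,4,5} D(Z)={1,3,4,5}: U {1,2,5}->{1,2}; V {1,2,3,4,5}->{1,2,3,4}; Z {1,3,4,5}->{3,4,5} => REVISION
Constraint 3 (Y != Z) on D(Y)={1,2,3,4,5} D(Z)={3,4,5}: no change => not a revision
Total revisions = 1

Answer: 1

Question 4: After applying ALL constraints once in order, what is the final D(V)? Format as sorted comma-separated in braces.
Constraint 1 (U != Y) on D(U)={1,2,5} D(Y)={1,2,3,4,5}: no change
Constraint 2 (U + V = Z) on D(U)={1,2,5} D(V)={1,2,3,4,5} D(Z)={1,3,4,5}: U {1,2,5}->{1,2}; V {1,2,3,4,5}->{1,2,3,4}; Z {1,3,4,5}->{3,4,5}
Constraint 3 (Y != Z) on D(Y)={1,2,3,4,5} D(Z)={3,4,5}: no change
So after all 3 constraints: D(V) = {1,2,3,4}

Answer: {1,2,3,4}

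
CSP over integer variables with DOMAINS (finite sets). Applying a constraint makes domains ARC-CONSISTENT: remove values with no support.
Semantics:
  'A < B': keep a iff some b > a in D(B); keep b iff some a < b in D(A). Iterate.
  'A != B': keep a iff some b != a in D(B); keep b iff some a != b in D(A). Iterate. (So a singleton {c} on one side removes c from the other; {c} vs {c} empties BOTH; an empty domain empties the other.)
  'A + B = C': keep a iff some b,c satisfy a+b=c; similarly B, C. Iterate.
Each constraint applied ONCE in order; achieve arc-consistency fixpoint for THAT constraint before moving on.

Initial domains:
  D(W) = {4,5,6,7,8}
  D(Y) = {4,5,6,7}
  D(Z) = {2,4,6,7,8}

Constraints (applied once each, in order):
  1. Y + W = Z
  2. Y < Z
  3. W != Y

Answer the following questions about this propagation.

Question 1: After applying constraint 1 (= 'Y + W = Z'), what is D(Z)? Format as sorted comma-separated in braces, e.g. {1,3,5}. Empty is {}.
Constraint 1 (Y + W = Z) on D(Y)={4,5,6,7} D(W)={4,5,6,7,8} D(Z)={2,4,6,7,8}: Y {4,5,6,7}->{4}; W {4,5,6,7,8}->{4}; Z {2,4,6,7,8}->{8}
So after constraint 1: D(Z) = {8}

Answer: {8}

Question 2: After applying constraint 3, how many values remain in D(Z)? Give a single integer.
Constraint 1 (Y + W = Z) on D(Y)={4,5,6,7} D(W)={4,5,6,7,8} D(Z)={2,4,6,7,8}: Y {4,5,6,7}->{4}; W {4,5,6,7,8}->{4}; Z {2,4,6,7,8}->{8}
Constraint 2 (Y < Z) on D(Y)={4} D(Z)={8}: no change
Constraint 3 (W != Y) on D(W)={4} D(Y)={4}: W {4}->{}; Y {4}->{}
So after constraint 3: D(Z)={8}, size = 1

Answer: 1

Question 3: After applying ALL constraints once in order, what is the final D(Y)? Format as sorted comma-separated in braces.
Answer: {}

Derivation:
Constraint 1 (Y + W = Z) on D(Y)={4,5,6,7} D(W)={4,5,6,7,8} D(Z)={2,4,6,7,8}: Y {4,5,6,7}->{4}; W {4,5,6,7,8}->{4}; Z {2,4,6,7,8}->{8}
Constraint 2 (Y < Z) on D(Y)={4} D(Z)={8}: no change
Constraint 3 (W != Y) on D(W)={4} D(Y)={4}: W {4}->{}; Y {4}->{}
So after all 3 constraints: D(Y) = {}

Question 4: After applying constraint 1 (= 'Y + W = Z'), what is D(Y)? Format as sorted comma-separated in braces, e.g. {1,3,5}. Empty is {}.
Answer: {4}

Derivation:
Constraint 1 (Y + W = Z) on D(Y)={4,5,6,7} D(W)={4,5,6,7,8} D(Z)={2,4,6,7,8}: Y {4,5,6,7}->{4}; W {4,5,6,7,8}->{4}; Z {2,4,6,7,8}->{8}
So after constraint 1: D(Y) = {4}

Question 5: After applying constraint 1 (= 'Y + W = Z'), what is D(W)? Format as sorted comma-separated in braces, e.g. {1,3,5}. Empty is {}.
Answer: {4}

Derivation:
Constraint 1 (Y + W = Z) on D(Y)={4,5,6,7} D(W)={4,5,6,7,8} D(Z)={2,4,6,7,8}: Y {4,5,6,7}->{4}; W {4,5,6,7,8}->{4}; Z {2,4,6,7,8}->{8}
So after constraint 1: D(W) = {4}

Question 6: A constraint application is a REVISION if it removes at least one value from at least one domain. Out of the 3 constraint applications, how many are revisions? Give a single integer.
Constraint 1 (Y + W = Z) on D(Y)={4,5,6,7} D(W)={4,5,6,7,8} D(Z)={2,4,6,7,8}: Y {4,5,6,7}->{4}; W {4,5,6,7,8}->{4}; Z {2,4,6,7,8}->{8} => REVISION
Constraint 2 (Y < Z) on D(Y)={4} D(Z)={8}: no change => not a revision
Constraint 3 (W != Y) on D(W)={4} D(Y)={4}: W {4}->{}; Y {4}->{} => REVISION
Total revisions = 2

Answer: 2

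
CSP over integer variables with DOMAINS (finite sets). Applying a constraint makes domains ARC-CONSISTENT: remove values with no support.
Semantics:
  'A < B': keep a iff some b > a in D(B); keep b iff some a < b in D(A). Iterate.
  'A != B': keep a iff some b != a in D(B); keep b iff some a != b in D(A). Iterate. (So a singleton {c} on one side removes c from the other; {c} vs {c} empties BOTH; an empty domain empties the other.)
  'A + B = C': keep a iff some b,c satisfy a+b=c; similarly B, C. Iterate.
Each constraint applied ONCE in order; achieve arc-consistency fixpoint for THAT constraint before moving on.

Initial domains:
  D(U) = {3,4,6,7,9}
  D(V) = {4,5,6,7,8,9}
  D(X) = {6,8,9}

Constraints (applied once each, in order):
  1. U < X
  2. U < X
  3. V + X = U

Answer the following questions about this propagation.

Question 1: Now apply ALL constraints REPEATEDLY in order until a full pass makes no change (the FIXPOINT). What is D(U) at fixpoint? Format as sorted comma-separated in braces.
Answer: {}

Derivation:
pass 0 (initial): D(U)={3,4,6,7,9}
pass 1: U {3,4,6,7,9}->{}; V {4,5,6,7,8,9}->{}; X {6,8,9}->{}
pass 2: no change
Fixpoint after 2 passes: D(U) = {}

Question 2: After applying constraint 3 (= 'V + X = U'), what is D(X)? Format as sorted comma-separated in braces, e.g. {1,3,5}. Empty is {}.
Answer: {}

Derivation:
Constraint 1 (U < X) on D(U)={3,4,6,7,9} D(X)={6,8,9}: U {3,4,6,7,9}->{3,4,6,7}
Constraint 2 (U < X) on D(U)={3,4,6,7} D(X)={6,8,9}: no change
Constraint 3 (V + X = U) on D(V)={4,5,6,7,8,9} D(X)={6,8,9} D(U)={3,4,6,7}: V {4,5,6,7,8,9}->{}; X {6,8,9}->{}; U {3,4,6,7}->{}
So after constraint 3: D(X) = {}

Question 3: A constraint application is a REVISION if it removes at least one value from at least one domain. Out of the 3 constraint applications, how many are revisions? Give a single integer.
Constraint 1 (U < X) on D(U)={3,4,6,7,9} D(X)={6,8,9}: U {3,4,6,7,9}->{3,4,6,7} => REVISION
Constraint 2 (U < X) on D(U)={3,4,6,7} D(X)={6,8,9}: no change => not a revision
Constraint 3 (V + X = U) on D(V)={4,5,6,7,8,9} D(X)={6,8,9} D(U)={3,4,6,7}: V {4,5,6,7,8,9}->{}; X {6,8,9}->{}; U {3,4,6,7}->{} => REVISION
Total revisions = 2

Answer: 2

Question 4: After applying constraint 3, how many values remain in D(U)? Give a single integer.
Constraint 1 (U < X) on D(U)={3,4,6,7,9} D(X)={6,8,9}: U {3,4,6,7,9}->{3,4,6,7}
Constraint 2 (U < X) on D(U)={3,4,6,7} D(X)={6,8,9}: no change
Constraint 3 (V + X = U) on D(V)={4,5,6,7,8,9} D(X)={6,8,9} D(U)={3,4,6,7}: V {4,5,6,7,8,9}->{}; X {6,8,9}->{}; U {3,4,6,7}->{}
So after constraint 3: D(U)={}, size = 0

Answer: 0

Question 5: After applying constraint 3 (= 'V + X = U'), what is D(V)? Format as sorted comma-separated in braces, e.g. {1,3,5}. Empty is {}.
Constraint 1 (U < X) on D(U)={3,4,6,7,9} D(X)={6,8,9}: U {3,4,6,7,9}->{3,4,6,7}
Constraint 2 (U < X) on D(U)={3,4,6,7} D(X)={6,8,9}: no change
Constraint 3 (V + X = U) on D(V)={4,5,6,7,8,9} D(X)={6,8,9} D(U)={3,4,6,7}: V {4,5,6,7,8,9}->{}; X {6,8,9}->{}; U {3,4,6,7}->{}
So after constraint 3: D(V) = {}

Answer: {}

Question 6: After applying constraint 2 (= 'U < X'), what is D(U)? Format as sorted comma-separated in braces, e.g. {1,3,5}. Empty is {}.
Constraint 1 (U < X) on D(U)={3,4,6,7,9} D(X)={6,8,9}: U {3,4,6,7,9}->{3,4,6,7}
Constraint 2 (U < X) on D(U)={3,4,6,7} D(X)={6,8,9}: no change
So after constraint 2: D(U) = {3,4,6,7}

Answer: {3,4,6,7}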